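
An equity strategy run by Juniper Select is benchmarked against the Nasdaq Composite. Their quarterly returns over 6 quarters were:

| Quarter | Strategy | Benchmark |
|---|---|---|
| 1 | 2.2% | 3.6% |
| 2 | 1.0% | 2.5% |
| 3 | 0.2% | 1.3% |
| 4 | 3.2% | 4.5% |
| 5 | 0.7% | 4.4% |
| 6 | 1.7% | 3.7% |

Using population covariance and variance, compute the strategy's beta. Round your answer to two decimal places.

0.59

r̄p = 1.5000%,  r̄m = 3.3333%
Cov = Σ(rp − r̄p)(rm − r̄m) / 6 = 0.7417
Var(rm) = Σ(rm − r̄m)² / 6 = 1.2556
β = Cov / Var = 0.7417 / 1.2556 = 0.5907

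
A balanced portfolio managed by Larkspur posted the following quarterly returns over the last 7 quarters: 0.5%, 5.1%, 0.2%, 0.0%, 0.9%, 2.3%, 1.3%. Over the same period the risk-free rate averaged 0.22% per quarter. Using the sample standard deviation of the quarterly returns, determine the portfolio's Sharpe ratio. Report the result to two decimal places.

0.70

μ = (0.5 + 5.1 + 0.2 + 0 + 0.9 + 2.3 + 1.3) / 7 = 10.30 / 7 = 1.4714%
Sample σ = √[Σ(r − μ)² / 6] = √[18.9343 / 6] = √3.1557 = 1.7764%
Sharpe = (μ − rf) / σ = (1.4714 − 0.22) / 1.7764 = 1.2514 / 1.7764 = 0.7045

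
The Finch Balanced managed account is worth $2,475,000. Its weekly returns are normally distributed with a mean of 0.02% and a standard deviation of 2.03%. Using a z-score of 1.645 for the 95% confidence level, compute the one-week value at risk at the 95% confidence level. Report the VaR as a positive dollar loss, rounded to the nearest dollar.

Return at the 95% tail: μ − z·σ = 0.02% − 1.645 × 2.03% = 0.02 − 3.33935 = -3.31935%
VaR = −(-3.31935%) × $2,475,000 = 3.31935% × $2,475,000 = $82,154

$82,154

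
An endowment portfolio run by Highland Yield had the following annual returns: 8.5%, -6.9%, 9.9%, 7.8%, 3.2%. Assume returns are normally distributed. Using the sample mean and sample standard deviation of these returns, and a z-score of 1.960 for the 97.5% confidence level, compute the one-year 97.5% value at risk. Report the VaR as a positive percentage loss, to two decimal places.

8.93

r̄ = (8.5 − 6.9 + 9.9 + 7.8 + 3.2) / 5 = 22.50 / 5 = 4.5000%
Σ(r − r̄)² = (8.5 − 4.5000)² + (-6.9 − 4.5000)² + … = 187.7000
sample σ = √(187.7000 / 4) = √46.9250 = 6.8502%
VaR = −(r̄ − z·σ) = −(4.5000 − 1.960 × 6.8502) = −(-8.9264) = 8.9264%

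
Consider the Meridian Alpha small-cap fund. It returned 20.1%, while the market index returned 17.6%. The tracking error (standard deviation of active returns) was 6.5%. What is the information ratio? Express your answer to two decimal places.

IR = (Rp − Rb) / TE = (20.1% − 17.6%) / 6.5% = 2.50% / 6.5% = 0.3846

0.38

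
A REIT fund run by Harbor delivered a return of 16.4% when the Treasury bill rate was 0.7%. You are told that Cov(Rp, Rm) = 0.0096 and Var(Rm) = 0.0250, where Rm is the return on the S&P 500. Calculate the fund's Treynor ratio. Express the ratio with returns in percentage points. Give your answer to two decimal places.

40.89

β = Cov / Var = 0.0096 / 0.0250 = 0.3840
Treynor = (Rp − Rf) / β = (16.4% − 0.7%) / 0.3840 = 15.70 / 0.3840 = 40.8854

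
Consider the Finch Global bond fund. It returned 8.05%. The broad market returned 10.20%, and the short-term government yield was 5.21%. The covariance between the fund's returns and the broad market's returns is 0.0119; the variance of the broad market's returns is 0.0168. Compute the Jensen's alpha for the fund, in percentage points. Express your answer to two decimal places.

β = Cov / Var = 0.0119 / 0.0168 = 0.7083
E[R] = Rf + β(Rm − Rf) = 5.21% + 0.7083 × (10.20% − 5.21%) = 8.7444%
α = Rp − E[R] = 8.05% − 8.7444% = -0.6944

-0.69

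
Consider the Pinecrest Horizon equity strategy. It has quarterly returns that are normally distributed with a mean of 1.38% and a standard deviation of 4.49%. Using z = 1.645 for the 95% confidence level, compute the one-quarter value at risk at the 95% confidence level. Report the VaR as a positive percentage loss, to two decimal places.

VaR (as % loss) = −(μ − z·σ) = −(1.38% − 1.645 × 4.49%) = −(-6.00605%) = 6.00605%

6.01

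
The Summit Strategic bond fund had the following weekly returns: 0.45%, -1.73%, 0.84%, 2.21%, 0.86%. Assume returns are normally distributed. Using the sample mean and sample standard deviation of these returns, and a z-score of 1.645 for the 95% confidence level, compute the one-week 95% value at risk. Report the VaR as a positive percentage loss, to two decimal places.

1.82

r̄ = (0.45 − 1.73 + 0.84 + 2.21 + 0.86) / 5 = 0.5260%
Sample σ = √[Σ(r − r̄)² / 4] = √[8.1413 / 4] = √2.0353 = 1.4266%
VaR = −(r̄ − z·σ) = −(0.5260 − 1.645 × 1.4266) = −(-1.8208) = 1.8208%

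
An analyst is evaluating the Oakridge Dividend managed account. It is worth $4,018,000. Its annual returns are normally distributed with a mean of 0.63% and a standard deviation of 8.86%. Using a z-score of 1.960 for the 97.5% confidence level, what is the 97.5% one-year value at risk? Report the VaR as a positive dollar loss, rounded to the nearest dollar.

Return at the 97.5% tail: μ − z·σ = 0.63% − 1.960 × 8.86% = 0.63 − 17.3656 = -16.7356%
VaR = −(-16.7356%) × $4,018,000 = 16.7356% × $4,018,000 = $672,436

$672,436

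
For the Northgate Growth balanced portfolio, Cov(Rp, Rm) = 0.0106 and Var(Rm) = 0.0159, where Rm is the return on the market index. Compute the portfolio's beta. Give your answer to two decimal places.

β = Cov(Rp, Rm) / Var(Rm) = 0.0106 / 0.0159 = 0.6667

0.67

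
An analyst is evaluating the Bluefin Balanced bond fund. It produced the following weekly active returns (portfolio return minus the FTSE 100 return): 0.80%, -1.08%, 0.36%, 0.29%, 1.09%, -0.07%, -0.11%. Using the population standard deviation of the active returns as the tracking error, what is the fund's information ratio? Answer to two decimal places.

μ = (0.8 − 1.08 + 0.36 + 0.29 + 1.09 − 0.07 − 0.11) / 7 = 1.280 / 7 = 0.1829%
Σ(r − μ)² = (0.8 − 0.1829)² + (-1.08 − 0.1829)² + … = 2.9911
σ = √[2.9911 / 7] = 0.6537%
IR = μ / tracking error = 0.1829 / 0.6537 = 0.2798

0.28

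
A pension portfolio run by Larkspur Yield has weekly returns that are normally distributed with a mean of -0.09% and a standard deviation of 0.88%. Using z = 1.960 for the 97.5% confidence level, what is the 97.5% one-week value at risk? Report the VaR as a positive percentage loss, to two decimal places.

1.81

VaR (as % loss) = −(μ − z·σ) = −(-0.09% − 1.960 × 0.88%) = −(-1.8148%) = 1.8148%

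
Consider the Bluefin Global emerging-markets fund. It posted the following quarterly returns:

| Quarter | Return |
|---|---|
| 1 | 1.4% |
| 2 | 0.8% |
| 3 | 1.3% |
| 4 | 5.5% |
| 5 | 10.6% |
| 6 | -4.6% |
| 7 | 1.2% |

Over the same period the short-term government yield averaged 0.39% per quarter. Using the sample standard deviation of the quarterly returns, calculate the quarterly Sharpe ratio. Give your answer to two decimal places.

0.41

μ = (1.4 + 0.8 + 1.3 + 5.5 + 10.6 − 4.6 + 1.2) / 7 = 16.20 / 7 = 2.3143%
Σ(r − μ)² = 132.0086; sample σ = √(132.0086/6) = 4.6906%
Sharpe = (μ − rf) / σ = (2.3143 − 0.39) / 4.6906 = 1.9243 / 4.6906 = 0.4102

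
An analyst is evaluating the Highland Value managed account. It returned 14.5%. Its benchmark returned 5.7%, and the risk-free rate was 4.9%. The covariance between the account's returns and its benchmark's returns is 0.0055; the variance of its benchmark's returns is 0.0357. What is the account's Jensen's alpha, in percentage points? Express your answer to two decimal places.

β = Cov / Var = 0.0055 / 0.0357 = 0.1541
E[R] = Rf + β(Rm − Rf) = 4.9% + 0.1541 × (5.7% − 4.9%) = 5.0233%
α = Rp − E[R] = 14.5% − 5.0233% = 9.4767

9.48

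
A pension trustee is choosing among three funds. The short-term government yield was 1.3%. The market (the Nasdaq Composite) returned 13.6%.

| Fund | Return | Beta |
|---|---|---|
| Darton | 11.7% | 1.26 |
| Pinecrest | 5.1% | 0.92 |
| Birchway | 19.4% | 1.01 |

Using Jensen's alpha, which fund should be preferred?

Darton: α = 11.7% − [1.3% + 1.26 × (13.6% − 1.3%)] = -5.098
Pinecrest: α = 5.1% − [1.3% + 0.92 × (13.6% − 1.3%)] = -7.516
Birchway: α = 19.4% − [1.3% + 1.01 × (13.6% − 1.3%)] = 5.677
Highest: Birchway (5.677).

Birchway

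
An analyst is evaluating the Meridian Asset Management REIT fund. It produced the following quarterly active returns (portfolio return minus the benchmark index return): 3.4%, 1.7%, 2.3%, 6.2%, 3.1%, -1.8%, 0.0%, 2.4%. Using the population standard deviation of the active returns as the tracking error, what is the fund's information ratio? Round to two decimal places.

0.97

Mean return r̄ = 17.30 / 8 = 2.1625%
Population σ = √[Σ(r − r̄)² / 8] = √[39.3788 / 8] = √4.9224 = 2.2186%
IR = r̄ / tracking error = 2.1625 / 2.2186 = 0.9747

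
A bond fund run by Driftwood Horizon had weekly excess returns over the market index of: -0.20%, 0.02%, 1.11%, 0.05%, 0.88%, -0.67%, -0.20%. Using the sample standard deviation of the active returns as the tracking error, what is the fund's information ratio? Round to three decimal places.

0.224

μ = (-0.2 + 0.02 + 1.11 + 0.05 + 0.88 − 0.67 − 0.2) / 7 = 0.990 / 7 = 0.1414%
Σ(r − μ)² = (-0.2 − 0.1414)² + (0.02 − 0.1414)² + … = 2.3983
sample σ = √(2.3983 / 6) = √0.3997 = 0.6322%
IR = μ / tracking error = 0.1414 / 0.6322 = 0.2237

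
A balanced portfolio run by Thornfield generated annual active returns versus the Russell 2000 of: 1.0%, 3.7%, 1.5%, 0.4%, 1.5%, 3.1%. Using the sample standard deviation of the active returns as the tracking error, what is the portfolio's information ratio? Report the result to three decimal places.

r̄ = (1 + 3.7 + 1.5 + 0.4 + 1.5 + 3.1) / 6 = 11.20 / 6 = 1.8667%
Sample σ = √[Σ(r − r̄)² / 5] = √[8.0533 / 5] = √1.6107 = 1.2691%
IR = r̄ / tracking error = 1.8667 / 1.2691 = 1.4709

1.471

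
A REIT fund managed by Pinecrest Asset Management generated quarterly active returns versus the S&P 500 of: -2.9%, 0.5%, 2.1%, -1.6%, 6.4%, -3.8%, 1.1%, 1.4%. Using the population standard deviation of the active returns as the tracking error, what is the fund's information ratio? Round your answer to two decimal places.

μ = (-2.9 + 0.5 + 2.1 − 1.6 + 6.4 − 3.8 + 1.1 + 1.4) / 8 = 0.4000%
Population σ = √[Σ(r − μ)² / 8] = √[72.9200 / 8] = √9.1150 = 3.0191%
IR = μ / tracking error = 0.4000 / 3.0191 = 0.1325

0.13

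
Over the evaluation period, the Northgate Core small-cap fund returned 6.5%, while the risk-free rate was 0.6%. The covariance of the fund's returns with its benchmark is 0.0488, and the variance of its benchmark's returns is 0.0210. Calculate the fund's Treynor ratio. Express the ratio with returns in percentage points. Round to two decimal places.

β = Cov / Var = 0.0488 / 0.0210 = 2.3238
Treynor = (Rp − Rf) / β = (6.5% − 0.6%) / 2.3238 = 5.90 / 2.3238 = 2.5389

2.54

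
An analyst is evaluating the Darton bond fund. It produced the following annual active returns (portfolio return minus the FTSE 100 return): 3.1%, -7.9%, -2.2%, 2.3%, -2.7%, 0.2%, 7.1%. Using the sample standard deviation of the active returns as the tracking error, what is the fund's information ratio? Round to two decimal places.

Mean return r̄ = -0.10 / 7 = -0.0143%
Σ(r − r̄)² = 139.8886; sample σ = √(139.8886/6) = 4.8285%
IR = r̄ / tracking error = -0.0143 / 4.8285 = -0.0030

0.00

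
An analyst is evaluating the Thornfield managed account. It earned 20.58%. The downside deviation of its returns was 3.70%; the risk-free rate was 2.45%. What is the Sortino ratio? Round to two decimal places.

4.90

Sortino = (Rp − Rf) / σd = (20.58% − 2.45%) / 3.70% = 18.13% / 3.70% = 4.9000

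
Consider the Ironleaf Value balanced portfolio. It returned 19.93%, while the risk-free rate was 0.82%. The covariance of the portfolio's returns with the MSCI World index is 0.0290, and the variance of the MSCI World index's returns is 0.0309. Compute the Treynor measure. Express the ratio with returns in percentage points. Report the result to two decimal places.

β = Cov / Var = 0.0290 / 0.0309 = 0.9385
Treynor = (Rp − Rf) / β = (19.93% − 0.82%) / 0.9385 = 19.11 / 0.9385 = 20.3623

20.36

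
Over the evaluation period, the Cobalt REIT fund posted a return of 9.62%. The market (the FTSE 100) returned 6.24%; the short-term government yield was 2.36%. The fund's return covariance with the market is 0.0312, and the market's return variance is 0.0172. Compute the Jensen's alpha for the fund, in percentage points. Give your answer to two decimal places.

β = Cov / Var = 0.0312 / 0.0172 = 1.8140
E[R] = Rf + β(Rm − Rf) = 2.36% + 1.8140 × (6.24% − 2.36%) = 9.3983%
α = Rp − E[R] = 9.62% − 9.3983% = 0.2217

0.22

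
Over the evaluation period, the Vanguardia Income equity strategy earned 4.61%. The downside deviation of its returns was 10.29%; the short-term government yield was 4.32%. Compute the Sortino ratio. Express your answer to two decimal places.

0.03

Sortino = (Rp − Rf) / σd = (4.61% − 4.32%) / 10.29% = 0.29% / 10.29% = 0.0282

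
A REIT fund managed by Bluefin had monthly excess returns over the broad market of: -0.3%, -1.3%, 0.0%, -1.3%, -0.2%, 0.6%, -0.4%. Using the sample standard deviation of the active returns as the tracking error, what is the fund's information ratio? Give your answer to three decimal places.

-0.603

r̄ = (-0.3 − 1.3 + 0 − 1.3 − 0.2 + 0.6 − 0.4) / 7 = -2.90 / 7 = -0.4143%
Σ(r − r̄)² = 2.8286; sample σ = √(2.8286/6) = 0.6866%
IR = r̄ / tracking error = -0.4143 / 0.6866 = -0.6034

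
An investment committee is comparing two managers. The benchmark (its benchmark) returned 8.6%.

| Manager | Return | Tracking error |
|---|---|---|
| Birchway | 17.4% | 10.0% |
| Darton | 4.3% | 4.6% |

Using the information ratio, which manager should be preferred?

Birchway

Birchway: IR = (17.4% − 8.6%) / 10.0% = 0.880
Darton: IR = (4.3% − 8.6%) / 4.6% = -0.935
Highest: Birchway (0.880).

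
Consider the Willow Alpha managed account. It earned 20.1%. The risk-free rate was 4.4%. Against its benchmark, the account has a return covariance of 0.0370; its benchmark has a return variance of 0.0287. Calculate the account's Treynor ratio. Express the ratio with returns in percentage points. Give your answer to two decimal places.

β = Cov / Var = 0.0370 / 0.0287 = 1.2892
Treynor = (Rp − Rf) / β = (20.1% − 4.4%) / 1.2892 = 15.70 / 1.2892 = 12.1781

12.18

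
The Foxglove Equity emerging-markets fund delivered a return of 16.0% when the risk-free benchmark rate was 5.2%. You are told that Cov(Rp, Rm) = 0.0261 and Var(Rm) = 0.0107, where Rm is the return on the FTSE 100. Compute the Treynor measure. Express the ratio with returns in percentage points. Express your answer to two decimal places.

4.43

β = Cov / Var = 0.0261 / 0.0107 = 2.4393
Treynor = (Rp − Rf) / β = (16.0% − 5.2%) / 2.4393 = 10.80 / 2.4393 = 4.4275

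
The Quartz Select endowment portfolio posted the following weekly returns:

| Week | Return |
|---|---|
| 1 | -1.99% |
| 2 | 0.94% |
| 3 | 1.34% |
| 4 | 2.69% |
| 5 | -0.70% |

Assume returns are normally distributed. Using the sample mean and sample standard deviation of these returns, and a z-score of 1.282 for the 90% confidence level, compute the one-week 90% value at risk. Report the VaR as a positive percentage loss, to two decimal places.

Mean return r̄ = 2.280 / 5 = 0.4560%
Σ(r − r̄)² = (-1.99 − 0.4560)² + (0.94 − 0.4560)² + (1.34 − 0.4560)² + … = 13.3257
σ = √[13.3257 / 4] = 1.8252%
VaR = −(r̄ − z·σ) = −(0.4560 − 1.282 × 1.8252) = −(-1.8839) = 1.8839%

1.88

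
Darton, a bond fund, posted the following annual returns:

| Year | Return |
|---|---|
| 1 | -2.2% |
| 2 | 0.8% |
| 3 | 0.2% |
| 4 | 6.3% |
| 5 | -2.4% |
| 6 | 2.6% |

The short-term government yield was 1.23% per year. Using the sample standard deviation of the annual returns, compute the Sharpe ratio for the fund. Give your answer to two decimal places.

r̄ = (-2.2 + 0.8 + 0.2 + 6.3 − 2.4 + 2.6) / 6 = 0.8833%
Sample std dev = √[53.0483 / 5] = 3.2572%
Sharpe = (r̄ − rf) / σ = (0.8833 − 1.23) / 3.2572 = -0.3467 / 3.2572 = -0.1064

-0.11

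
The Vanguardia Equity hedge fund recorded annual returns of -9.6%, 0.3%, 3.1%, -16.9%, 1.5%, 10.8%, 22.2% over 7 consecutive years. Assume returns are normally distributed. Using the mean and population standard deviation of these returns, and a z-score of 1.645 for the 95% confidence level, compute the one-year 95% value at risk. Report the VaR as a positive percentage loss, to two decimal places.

r̄ = (-9.6 + 0.3 + 3.1 − 16.9 + 1.5 + 10.8 + 22.2) / 7 = 1.6286%
Σ(r − r̄)² = (-9.6 − 1.6286)² + (0.3 − 1.6286)² + (3.1 − 1.6286)² + … = 980.6343
σ = √[980.6343 / 7] = 11.8360%
VaR = −(r̄ − z·σ) = −(1.6286 − 1.645 × 11.8360) = −(-17.8416) = 17.8416%

17.84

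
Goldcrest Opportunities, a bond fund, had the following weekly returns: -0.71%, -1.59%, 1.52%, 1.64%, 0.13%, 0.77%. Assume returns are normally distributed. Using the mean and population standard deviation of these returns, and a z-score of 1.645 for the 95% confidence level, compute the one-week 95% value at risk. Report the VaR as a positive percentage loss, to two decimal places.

Mean return r̄ = 1.760 / 6 = 0.2933%
Population std dev = √[8.1257 / 6] = 1.1637%
VaR = −(r̄ − z·σ) = −(0.2933 − 1.645 × 1.1637) = −(-1.6210) = 1.6210%

1.62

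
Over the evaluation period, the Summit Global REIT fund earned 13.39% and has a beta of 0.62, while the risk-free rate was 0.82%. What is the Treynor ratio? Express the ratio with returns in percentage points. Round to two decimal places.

20.27

Treynor = (Rp − Rf) / β = (13.39% − 0.82%) / 0.62 = 12.57 / 0.62 = 20.2742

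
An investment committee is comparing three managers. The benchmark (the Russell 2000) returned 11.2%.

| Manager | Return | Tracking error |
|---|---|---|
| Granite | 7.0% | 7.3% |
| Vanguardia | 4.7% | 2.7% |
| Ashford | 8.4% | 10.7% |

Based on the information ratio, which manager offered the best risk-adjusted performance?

Ashford

Granite: IR = (7.0% − 11.2%) / 7.3% = -0.575
Vanguardia: IR = (4.7% − 11.2%) / 2.7% = -2.407
Ashford: IR = (8.4% − 11.2%) / 10.7% = -0.262
Highest: Ashford (-0.262).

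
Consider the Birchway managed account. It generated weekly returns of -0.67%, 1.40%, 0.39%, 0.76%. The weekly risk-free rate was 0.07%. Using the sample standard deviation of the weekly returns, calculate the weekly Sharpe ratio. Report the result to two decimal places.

0.46

Mean return r̄ = 1.880 / 4 = 0.4700%
Sample σ = √[Σ(r − r̄)² / 3] = √[2.2550 / 3] = √0.7517 = 0.8670%
Sharpe = (r̄ − rf) / σ = (0.4700 − 0.07) / 0.8670 = 0.4000 / 0.8670 = 0.4614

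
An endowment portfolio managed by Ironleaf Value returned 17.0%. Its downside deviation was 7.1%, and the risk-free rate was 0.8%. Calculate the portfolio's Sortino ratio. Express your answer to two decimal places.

Sortino = (Rp − Rf) / σd = (17.0% − 0.8%) / 7.1% = 16.20% / 7.1% = 2.2817

2.28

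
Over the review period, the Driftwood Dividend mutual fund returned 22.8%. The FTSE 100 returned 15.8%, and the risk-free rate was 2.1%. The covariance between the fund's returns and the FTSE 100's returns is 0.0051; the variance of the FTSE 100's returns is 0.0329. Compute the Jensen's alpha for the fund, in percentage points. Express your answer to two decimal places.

β = Cov / Var = 0.0051 / 0.0329 = 0.1550
E[R] = Rf + β(Rm − Rf) = 2.1% + 0.1550 × (15.8% − 2.1%) = 4.2235%
α = Rp − E[R] = 22.8% − 4.2235% = 18.5765

18.58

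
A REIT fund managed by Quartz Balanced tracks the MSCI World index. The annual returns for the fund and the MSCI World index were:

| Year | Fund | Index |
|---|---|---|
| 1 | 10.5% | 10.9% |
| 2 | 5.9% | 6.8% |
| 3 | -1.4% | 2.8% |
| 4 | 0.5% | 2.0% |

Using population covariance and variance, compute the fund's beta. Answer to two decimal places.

r̄p = 3.8750%,  r̄m = 5.6250%
Cov = Σ(rp − r̄p)(rm − r̄m) / 4 = 16.1156
Var(rm) = Σ(rm − r̄m)² / 4 = 12.5819
β = Cov / Var = 16.1156 / 12.5819 = 1.2809

1.28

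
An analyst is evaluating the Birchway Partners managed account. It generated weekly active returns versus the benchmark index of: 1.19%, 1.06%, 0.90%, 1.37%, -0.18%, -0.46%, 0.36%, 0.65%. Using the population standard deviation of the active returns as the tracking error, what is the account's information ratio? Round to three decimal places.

0.993

Mean return r̄ = 4.890 / 8 = 0.6113%
Σ(r − r̄)² = (1.19 − 0.6113)² + (1.06 − 0.6113)² + (0.9 − 0.6113)² + … = 3.0337
σ = √[3.0337 / 8] = 0.6158%
IR = r̄ / tracking error = 0.6113 / 0.6158 = 0.9927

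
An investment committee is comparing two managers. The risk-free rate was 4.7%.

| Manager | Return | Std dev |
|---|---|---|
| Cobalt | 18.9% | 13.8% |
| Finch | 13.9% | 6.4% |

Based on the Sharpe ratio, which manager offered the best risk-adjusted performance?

Cobalt: Sharpe ratio = (18.9% − 4.7%) / 13.8% = 1.029
Finch: Sharpe ratio = (13.9% − 4.7%) / 6.4% = 1.438
Highest: Finch (1.438).

Finch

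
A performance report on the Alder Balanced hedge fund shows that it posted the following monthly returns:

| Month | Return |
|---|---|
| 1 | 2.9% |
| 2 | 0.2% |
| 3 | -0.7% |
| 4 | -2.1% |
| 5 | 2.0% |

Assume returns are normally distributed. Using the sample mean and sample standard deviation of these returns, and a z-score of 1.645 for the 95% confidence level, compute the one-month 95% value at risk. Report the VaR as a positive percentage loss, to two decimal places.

μ = (2.9 + 0.2 − 0.7 − 2.1 + 2) / 5 = 0.4600%
Sample std dev = √[16.2920 / 4] = 2.0182%
VaR = −(μ − z·σ) = −(0.4600 − 1.645 × 2.0182) = −(-2.8599) = 2.8599%

2.86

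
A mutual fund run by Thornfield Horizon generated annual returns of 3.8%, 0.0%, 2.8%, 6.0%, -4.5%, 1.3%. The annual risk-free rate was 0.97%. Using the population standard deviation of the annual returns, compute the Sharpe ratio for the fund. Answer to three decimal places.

0.181

r̄ = (3.8 + 0 + 2.8 + 6 − 4.5 + 1.3) / 6 = 9.40 / 6 = 1.5667%
Σ(r − r̄)² = (3.8 − 1.5667)² + (0 − 1.5667)² + … = 65.4933
population σ = √(65.4933 / 6) = √10.9156 = 3.3039%
Sharpe = (r̄ − rf) / σ = (1.5667 − 0.97) / 3.3039 = 0.5967 / 3.3039 = 0.1806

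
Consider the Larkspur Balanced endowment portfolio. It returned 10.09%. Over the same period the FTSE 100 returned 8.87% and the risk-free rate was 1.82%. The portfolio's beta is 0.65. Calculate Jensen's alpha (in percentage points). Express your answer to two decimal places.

3.69

CAPM expected return = Rf + β(Rm − Rf) = 1.82% + 0.65 × (8.87% − 1.82%) = 1.82 + 0.65 × 7.05 = 6.4025%
Jensen's α = Rp − E[R] = 10.09% − 6.4025% = 3.6875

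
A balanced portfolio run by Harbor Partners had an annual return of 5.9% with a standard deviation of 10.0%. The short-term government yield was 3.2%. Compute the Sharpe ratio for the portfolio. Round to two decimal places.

0.27

Sharpe = (Rp − Rf) / σp = (5.9% − 3.2%) / 10.0% = 2.70% / 10.0% = 0.2700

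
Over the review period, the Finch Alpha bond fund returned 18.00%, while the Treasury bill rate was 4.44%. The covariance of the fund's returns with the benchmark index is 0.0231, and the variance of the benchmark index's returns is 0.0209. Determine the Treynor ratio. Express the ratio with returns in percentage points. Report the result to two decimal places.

12.27

β = Cov / Var = 0.0231 / 0.0209 = 1.1053
Treynor = (Rp − Rf) / β = (18.00% − 4.44%) / 1.1053 = 13.56 / 1.1053 = 12.2682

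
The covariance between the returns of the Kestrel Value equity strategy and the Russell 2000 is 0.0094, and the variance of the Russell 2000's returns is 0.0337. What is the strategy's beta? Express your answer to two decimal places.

0.28

β = Cov(Rp, Rm) / Var(Rm) = 0.0094 / 0.0337 = 0.2789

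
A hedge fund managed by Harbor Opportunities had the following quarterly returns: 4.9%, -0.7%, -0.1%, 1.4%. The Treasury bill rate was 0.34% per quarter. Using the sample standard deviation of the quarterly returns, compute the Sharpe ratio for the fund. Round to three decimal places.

0.412

Mean return μ = 5.50 / 4 = 1.3750%
Σ(r − μ)² = (4.9 − 1.3750)² + (-0.7 − 1.3750)² + (-0.1 − 1.3750)² + … = 18.9075
σ = √[18.9075 / 3] = 2.5105%
Sharpe = (μ − rf) / σ = (1.3750 − 0.34) / 2.5105 = 1.0350 / 2.5105 = 0.4123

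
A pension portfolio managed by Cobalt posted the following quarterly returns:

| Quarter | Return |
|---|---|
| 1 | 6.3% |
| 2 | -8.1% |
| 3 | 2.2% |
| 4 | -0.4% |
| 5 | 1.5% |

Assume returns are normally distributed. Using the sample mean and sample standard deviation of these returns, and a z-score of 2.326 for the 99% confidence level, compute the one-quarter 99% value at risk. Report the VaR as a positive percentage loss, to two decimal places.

12.01

Mean return μ = 1.50 / 5 = 0.3000%
Sample σ = √[Σ(r − μ)² / 4] = √[112.1000 / 4] = √28.0250 = 5.2939%
VaR = −(μ − z·σ) = −(0.3000 − 2.326 × 5.2939) = −(-12.0136) = 12.0136%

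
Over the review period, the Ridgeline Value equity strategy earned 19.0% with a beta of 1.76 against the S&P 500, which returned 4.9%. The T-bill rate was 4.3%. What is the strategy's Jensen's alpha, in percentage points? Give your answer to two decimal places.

13.64

CAPM expected return = Rf + β(Rm − Rf) = 4.3% + 1.76 × (4.9% − 4.3%) = 4.3 + 1.76 × 0.60 = 5.3560%
Jensen's α = Rp − E[R] = 19.0% − 5.3560% = 13.6440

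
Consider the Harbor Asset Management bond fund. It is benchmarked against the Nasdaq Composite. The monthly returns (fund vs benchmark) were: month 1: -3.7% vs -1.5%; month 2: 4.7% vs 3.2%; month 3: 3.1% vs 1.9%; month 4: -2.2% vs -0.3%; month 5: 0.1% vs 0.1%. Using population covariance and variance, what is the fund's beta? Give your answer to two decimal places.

1.86

r̄p = 0.4000%,  r̄m = 0.6800%
Cov = Σ(rp − r̄p)(rm − r̄m) / 5 = 5.1580
Var(rm) = Σ(rm − r̄m)² / 5 = 2.7776
β = Cov / Var = 5.1580 / 2.7776 = 1.8570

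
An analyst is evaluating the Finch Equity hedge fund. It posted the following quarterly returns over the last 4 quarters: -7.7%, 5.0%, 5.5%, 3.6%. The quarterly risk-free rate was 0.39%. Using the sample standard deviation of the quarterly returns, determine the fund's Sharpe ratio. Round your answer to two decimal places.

r̄ = (-7.7 + 5 + 5.5 + 3.6) / 4 = 1.6000%
Sample σ = √[Σ(r − r̄)² / 3] = √[117.2600 / 3] = √39.0867 = 6.2519%
Sharpe = (r̄ − rf) / σ = (1.6000 − 0.39) / 6.2519 = 1.2100 / 6.2519 = 0.1935

0.19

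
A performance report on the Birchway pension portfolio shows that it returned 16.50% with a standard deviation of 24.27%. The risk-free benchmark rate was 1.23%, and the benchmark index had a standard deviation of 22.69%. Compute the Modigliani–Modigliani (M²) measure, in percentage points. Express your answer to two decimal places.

Sharpe = (Rp − Rf) / σp = (16.50% − 1.23%) / 24.27% = 0.6292
M² = Rf + Sharpe × σm = 1.23% + 0.6292 × 22.69% = 15.5065%

15.51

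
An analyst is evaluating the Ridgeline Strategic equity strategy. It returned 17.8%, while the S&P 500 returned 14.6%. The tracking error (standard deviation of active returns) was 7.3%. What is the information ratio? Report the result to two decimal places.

0.44

IR = (Rp − Rb) / TE = (17.8% − 14.6%) / 7.3% = 3.20% / 7.3% = 0.4384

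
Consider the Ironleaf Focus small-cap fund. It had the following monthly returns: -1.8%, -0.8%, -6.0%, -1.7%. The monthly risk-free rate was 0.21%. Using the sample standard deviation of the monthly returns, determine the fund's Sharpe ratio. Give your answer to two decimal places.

Mean return r̄ = -10.30 / 4 = -2.5750%
Sample std dev = √[16.2475 / 3] = 2.3272%
Sharpe = (r̄ − rf) / σ = (-2.5750 − 0.21) / 2.3272 = -2.7850 / 2.3272 = -1.1967

-1.20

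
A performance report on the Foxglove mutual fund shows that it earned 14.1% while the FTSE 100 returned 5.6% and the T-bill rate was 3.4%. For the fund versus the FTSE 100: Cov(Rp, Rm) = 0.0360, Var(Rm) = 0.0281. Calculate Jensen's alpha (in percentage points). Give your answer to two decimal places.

β = Cov / Var = 0.0360 / 0.0281 = 1.2811
E[R] = Rf + β(Rm − Rf) = 3.4% + 1.2811 × (5.6% − 3.4%) = 6.2184%
α = Rp − E[R] = 14.1% − 6.2184% = 7.8816

7.88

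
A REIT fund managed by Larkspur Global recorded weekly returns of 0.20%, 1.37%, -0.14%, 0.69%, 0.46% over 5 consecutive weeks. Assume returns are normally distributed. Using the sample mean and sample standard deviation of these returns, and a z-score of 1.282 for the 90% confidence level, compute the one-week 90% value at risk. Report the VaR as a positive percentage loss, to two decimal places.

0.21

Mean return r̄ = 2.580 / 5 = 0.5160%
Sample std dev = √[1.2929 / 4] = 0.5685%
VaR = −(r̄ − z·σ) = −(0.5160 − 1.282 × 0.5685) = −(-0.2128) = 0.2128%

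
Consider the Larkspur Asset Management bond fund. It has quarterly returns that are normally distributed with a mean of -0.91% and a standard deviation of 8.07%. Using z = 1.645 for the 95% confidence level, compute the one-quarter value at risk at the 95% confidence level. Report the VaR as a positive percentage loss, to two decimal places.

14.19

VaR (as % loss) = −(μ − z·σ) = −(-0.91% − 1.645 × 8.07%) = −(-14.18515%) = 14.18515%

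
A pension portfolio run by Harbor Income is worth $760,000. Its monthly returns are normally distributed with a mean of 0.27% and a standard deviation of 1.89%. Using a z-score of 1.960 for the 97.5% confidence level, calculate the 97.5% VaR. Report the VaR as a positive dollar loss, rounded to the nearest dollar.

$26,101

Return at the 97.5% tail: μ − z·σ = 0.27% − 1.960 × 1.89% = 0.27 − 3.7044 = -3.4344%
VaR = −(-3.4344%) × $760,000 = 3.4344% × $760,000 = $26,101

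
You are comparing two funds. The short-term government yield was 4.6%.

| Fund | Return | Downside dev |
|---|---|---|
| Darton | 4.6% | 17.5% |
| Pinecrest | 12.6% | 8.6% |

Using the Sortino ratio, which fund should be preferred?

Pinecrest

Darton: Sortino ratio = (4.6% − 4.6%) / 17.5% = 0.000
Pinecrest: Sortino ratio = (12.6% − 4.6%) / 8.6% = 0.930
Highest: Pinecrest (0.930).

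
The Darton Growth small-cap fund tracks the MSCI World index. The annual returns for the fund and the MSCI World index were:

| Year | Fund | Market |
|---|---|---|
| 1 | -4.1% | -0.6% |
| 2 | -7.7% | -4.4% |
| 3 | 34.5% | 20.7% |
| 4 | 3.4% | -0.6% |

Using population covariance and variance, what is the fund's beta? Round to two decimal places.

1.66

r̄p = 6.5250%,  r̄m = 3.7750%
Cov = Σ(rp − r̄p)(rm − r̄m) / 4 = 162.4806
Var(rm) = Σ(rm − r̄m)² / 4 = 97.8919
β = Cov / Var = 162.4806 / 97.8919 = 1.6598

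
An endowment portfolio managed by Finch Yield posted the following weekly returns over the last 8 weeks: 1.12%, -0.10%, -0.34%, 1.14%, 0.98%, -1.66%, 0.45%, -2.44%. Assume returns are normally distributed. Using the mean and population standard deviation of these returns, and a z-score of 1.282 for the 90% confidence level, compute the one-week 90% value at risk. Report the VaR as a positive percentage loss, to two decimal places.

1.71

r̄ = (1.12 − 0.1 − 0.34 + 1.14 + 0.98 − 1.66 + 0.45 − 2.44) / 8 = -0.850 / 8 = -0.1063%
Population std dev = √[12.4614 / 8] = 1.2481%
VaR = −(r̄ − z·σ) = −(-0.1063 − 1.282 × 1.2481) = −(-1.7064) = 1.7064%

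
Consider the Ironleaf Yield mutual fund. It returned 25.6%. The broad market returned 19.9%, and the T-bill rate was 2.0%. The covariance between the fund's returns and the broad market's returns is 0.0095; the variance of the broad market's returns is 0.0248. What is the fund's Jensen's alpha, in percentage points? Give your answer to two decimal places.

16.74

β = Cov / Var = 0.0095 / 0.0248 = 0.3831
E[R] = Rf + β(Rm − Rf) = 2.0% + 0.3831 × (19.9% − 2.0%) = 8.8575%
α = Rp − E[R] = 25.6% − 8.8575% = 16.7425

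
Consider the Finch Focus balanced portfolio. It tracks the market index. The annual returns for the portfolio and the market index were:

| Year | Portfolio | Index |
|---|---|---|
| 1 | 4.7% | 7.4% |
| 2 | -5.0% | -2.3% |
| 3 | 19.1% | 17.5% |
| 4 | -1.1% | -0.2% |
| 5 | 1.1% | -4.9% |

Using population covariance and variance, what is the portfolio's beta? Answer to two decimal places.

0.94

r̄p = 3.7600%,  r̄m = 3.5000%
Cov = Σ(rp − r̄p)(rm − r̄m) / 5 = 61.9120
Var(rm) = Σ(rm − r̄m)² / 5 = 65.8200
β = Cov / Var = 61.9120 / 65.8200 = 0.9406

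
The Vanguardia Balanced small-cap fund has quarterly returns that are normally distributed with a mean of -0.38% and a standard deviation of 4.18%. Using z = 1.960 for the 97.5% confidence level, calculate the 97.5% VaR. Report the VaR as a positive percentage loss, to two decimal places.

8.57

VaR (as % loss) = −(μ − z·σ) = −(-0.38% − 1.960 × 4.18%) = −(-8.5728%) = 8.5728%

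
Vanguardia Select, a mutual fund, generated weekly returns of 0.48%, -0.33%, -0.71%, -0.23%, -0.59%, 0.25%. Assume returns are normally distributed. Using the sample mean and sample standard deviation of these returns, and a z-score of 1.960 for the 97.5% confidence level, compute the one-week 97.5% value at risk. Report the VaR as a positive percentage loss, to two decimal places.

1.11

r̄ = (0.48 − 0.33 − 0.71 − 0.23 − 0.59 + 0.25) / 6 = -1.130 / 6 = -0.1883%
Σ(r − r̄)² = (0.48 − (-0.1883))² + (-0.33 − (-0.1883))² + (-0.71 − (-0.1883))² + … = 1.0941
sample σ = √(1.0941 / 5) = √0.2188 = 0.4678%
VaR = −(r̄ − z·σ) = −(-0.1883 − 1.960 × 0.4678) = −(-1.1052) = 1.1052%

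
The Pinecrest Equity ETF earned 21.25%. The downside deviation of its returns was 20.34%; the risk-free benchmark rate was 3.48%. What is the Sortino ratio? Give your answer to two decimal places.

Sortino = (Rp − Rf) / σd = (21.25% − 3.48%) / 20.34% = 17.77% / 20.34% = 0.8736

0.87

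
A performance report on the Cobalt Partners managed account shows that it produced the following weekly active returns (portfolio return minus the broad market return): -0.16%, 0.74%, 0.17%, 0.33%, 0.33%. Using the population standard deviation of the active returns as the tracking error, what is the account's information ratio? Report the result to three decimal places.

r̄ = (-0.16 + 0.74 + 0.17 + 0.33 + 0.33) / 5 = 1.410 / 5 = 0.2820%
Population σ = √[Σ(r − r̄)² / 5] = √[0.4223 / 5] = √0.0845 = 0.2907%
IR = r̄ / tracking error = 0.2820 / 0.2907 = 0.9701

0.970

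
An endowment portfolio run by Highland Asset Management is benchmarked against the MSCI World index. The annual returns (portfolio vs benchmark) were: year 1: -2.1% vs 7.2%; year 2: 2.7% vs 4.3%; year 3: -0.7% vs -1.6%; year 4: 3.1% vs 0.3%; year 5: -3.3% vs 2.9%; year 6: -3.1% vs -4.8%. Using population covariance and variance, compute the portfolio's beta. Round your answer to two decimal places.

0.09

r̄p = -0.5667%,  r̄m = 1.3833%
Cov = Σ(rp − r̄p)(rm − r̄m) / 6 = 1.4256
Var(rm) = Σ(rm − r̄m)² / 6 = 15.4914
β = Cov / Var = 1.4256 / 15.4914 = 0.0920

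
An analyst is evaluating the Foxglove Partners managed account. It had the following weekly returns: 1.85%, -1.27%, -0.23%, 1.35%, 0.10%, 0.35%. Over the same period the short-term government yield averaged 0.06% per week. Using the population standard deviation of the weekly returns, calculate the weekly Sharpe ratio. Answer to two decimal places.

μ = (1.85 − 1.27 − 0.23 + 1.35 + 0.1 + 0.35) / 6 = 0.3583%
Σ(r − μ)² = 6.2729; population σ = √(6.2729/6) = 1.0225%
Sharpe = (μ − rf) / σ = (0.3583 − 0.06) / 1.0225 = 0.2983 / 1.0225 = 0.2917

0.29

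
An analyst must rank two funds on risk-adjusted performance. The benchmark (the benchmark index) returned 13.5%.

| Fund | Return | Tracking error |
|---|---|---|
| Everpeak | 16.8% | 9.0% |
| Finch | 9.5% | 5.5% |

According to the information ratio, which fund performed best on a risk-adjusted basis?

Everpeak: IR = (16.8% − 13.5%) / 9.0% = 0.367
Finch: IR = (9.5% − 13.5%) / 5.5% = -0.727
Highest: Everpeak (0.367).

Everpeak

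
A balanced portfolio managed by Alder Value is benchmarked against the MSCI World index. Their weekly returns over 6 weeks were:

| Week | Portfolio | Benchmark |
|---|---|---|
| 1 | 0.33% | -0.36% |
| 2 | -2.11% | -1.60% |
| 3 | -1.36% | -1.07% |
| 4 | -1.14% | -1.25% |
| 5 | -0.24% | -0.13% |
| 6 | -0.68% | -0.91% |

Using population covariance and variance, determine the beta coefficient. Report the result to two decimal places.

r̄p = -0.8667%,  r̄m = -0.8867%
Cov = Σ(rp − r̄p)(rm − r̄m) / 6 = 0.3628
Var(rm) = Σ(rm − r̄m)² / 6 = 0.2542
β = Cov / Var = 0.3628 / 0.2542 = 1.4272

1.43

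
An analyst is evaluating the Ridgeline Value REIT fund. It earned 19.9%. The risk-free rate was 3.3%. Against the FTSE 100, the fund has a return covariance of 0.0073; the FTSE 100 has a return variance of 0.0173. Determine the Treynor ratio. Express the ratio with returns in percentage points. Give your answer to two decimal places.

39.34

β = Cov / Var = 0.0073 / 0.0173 = 0.4220
Treynor = (Rp − Rf) / β = (19.9% − 3.3%) / 0.4220 = 16.60 / 0.4220 = 39.3365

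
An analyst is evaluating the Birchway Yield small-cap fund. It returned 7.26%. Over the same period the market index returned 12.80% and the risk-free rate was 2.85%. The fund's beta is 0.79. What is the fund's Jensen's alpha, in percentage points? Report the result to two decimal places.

CAPM expected return = Rf + β(Rm − Rf) = 2.85% + 0.79 × (12.80% − 2.85%) = 2.85 + 0.79 × 9.95 = 10.7105%
Jensen's α = Rp − E[R] = 7.26% − 10.7105% = -3.4505

-3.45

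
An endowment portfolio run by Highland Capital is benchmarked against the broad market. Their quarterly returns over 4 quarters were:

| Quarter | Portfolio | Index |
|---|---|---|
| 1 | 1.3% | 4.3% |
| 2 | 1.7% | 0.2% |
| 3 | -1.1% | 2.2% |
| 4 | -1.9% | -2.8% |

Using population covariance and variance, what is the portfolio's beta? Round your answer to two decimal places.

r̄p = 0.0000%,  r̄m = 0.9750%
Cov = Σ(rp − r̄p)(rm − r̄m) / 4 = 2.2075
Var(rm) = Σ(rm − r̄m)² / 4 = 6.8519
β = Cov / Var = 2.2075 / 6.8519 = 0.3222

0.32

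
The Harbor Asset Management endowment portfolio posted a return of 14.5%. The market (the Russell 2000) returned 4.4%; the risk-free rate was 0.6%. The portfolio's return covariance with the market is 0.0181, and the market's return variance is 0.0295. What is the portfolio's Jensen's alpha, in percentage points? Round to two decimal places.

β = Cov / Var = 0.0181 / 0.0295 = 0.6136
E[R] = Rf + β(Rm − Rf) = 0.6% + 0.6136 × (4.4% − 0.6%) = 2.9317%
α = Rp − E[R] = 14.5% − 2.9317% = 11.5683

11.57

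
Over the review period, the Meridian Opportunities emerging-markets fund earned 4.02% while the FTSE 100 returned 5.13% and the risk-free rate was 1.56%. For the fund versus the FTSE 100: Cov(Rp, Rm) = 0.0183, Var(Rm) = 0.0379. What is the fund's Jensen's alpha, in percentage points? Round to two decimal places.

β = Cov / Var = 0.0183 / 0.0379 = 0.4828
E[R] = Rf + β(Rm − Rf) = 1.56% + 0.4828 × (5.13% − 1.56%) = 3.2836%
α = Rp − E[R] = 4.02% − 3.2836% = 0.7364

0.74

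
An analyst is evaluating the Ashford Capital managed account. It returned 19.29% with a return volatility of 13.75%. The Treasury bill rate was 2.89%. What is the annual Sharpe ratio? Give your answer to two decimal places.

Sharpe = (Rp − Rf) / σp = (19.29% − 2.89%) / 13.75% = 16.40% / 13.75% = 1.1927

1.19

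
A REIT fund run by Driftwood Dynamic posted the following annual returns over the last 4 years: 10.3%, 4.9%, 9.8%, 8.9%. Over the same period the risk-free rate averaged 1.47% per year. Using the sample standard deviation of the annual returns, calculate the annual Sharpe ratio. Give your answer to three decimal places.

μ = (10.3 + 4.9 + 9.8 + 8.9) / 4 = 33.90 / 4 = 8.4750%
Σ(r − μ)² = (10.3 − 8.4750)² + (4.9 − 8.4750)² + … = 18.0475
sample σ = √(18.0475 / 3) = √6.0158 = 2.4527%
Sharpe = (μ − rf) / σ = (8.4750 − 1.47) / 2.4527 = 7.0050 / 2.4527 = 2.8560

2.856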